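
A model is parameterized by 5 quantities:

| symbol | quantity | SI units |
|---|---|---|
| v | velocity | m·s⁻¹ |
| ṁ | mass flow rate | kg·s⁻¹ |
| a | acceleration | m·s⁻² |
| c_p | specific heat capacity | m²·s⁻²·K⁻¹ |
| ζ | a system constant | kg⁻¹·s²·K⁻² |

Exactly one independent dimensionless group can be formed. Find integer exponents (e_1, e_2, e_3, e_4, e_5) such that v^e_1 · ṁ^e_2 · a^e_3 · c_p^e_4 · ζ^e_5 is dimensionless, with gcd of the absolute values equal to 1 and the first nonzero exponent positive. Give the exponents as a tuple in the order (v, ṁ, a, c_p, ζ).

M: e_1·(0) + e_2·(1) + e_3·(0) + e_4·(0) + e_5·(-1) = 0
L: e_1·(1) + e_2·(0) + e_3·(1) + e_4·(2) + e_5·(0) = 0
T: e_1·(-1) + e_2·(-1) + e_3·(-2) + e_4·(-2) + e_5·(2) = 0
Θ: e_1·(0) + e_2·(0) + e_3·(0) + e_4·(-1) + e_5·(-2) = 0
Solving this homogeneous linear system for the smallest-integer solution (first nonzero entry positive) gives (3, 1, 1, -2, 1).

(3, 1, 1, -2, 1)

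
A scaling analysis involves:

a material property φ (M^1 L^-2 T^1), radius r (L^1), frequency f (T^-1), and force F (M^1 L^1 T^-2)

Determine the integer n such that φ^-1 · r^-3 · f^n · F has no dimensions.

-3

Balance the T exponent: (-1)·n from f, plus −(1) − 3·(0) + (-2) = -3 from the rest, must sum to zero.
−n − 3 = 0, so n = -3.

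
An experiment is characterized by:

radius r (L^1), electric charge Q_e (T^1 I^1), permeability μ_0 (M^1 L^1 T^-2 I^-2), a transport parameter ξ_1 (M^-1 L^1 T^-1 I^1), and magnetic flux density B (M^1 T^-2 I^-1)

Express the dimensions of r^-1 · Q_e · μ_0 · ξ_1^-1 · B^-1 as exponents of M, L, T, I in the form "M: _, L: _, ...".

M: 1, L: -1, T: 2, I: -1

Collect each base-dimension exponent across the product:
  M: −(0) + (0) + (1) − (-1) − (1) = 1
  L: −(1) + (0) + (1) − (1) − (0) = -1
  T: −(0) + (1) + (-2) − (-1) − (-2) = 2
  I: −(0) + (1) + (-2) − (1) − (-1) = -1
So the dimensions are [M L⁻¹ T² I⁻¹].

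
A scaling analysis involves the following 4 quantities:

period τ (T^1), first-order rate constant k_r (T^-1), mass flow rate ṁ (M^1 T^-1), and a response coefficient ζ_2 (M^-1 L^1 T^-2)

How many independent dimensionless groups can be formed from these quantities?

There are 4 variables and 3 base dimensions (M, L, T).
The dimension matrix has rank 3.
Independent dimensionless groups: 4 − 3 = 1.

1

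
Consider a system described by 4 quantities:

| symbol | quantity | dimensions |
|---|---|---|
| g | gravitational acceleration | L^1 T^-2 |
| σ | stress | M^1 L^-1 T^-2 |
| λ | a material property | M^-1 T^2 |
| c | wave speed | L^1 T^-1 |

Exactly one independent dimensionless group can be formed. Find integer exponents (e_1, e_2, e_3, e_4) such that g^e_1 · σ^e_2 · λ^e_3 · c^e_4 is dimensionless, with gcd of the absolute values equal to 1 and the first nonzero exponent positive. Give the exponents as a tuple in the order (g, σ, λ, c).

M: e_1·(0) + e_2·(1) + e_3·(-1) + e_4·(0) = 0
L: e_1·(1) + e_2·(-1) + e_3·(0) + e_4·(1) = 0
T: e_1·(-2) + e_2·(-2) + e_3·(2) + e_4·(-1) = 0
Solving this homogeneous linear system for the smallest-integer solution (first nonzero entry positive) gives (1, -1, -1, -2).

(1, -1, -1, -2)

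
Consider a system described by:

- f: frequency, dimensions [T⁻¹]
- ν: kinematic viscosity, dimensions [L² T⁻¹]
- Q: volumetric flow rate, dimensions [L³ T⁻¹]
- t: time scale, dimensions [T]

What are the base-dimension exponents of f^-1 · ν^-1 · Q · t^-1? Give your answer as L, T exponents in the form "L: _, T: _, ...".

Collect each base-dimension exponent across the product:
  L: −(0) − (2) + (3) − (0) = 1
  T: −(-1) − (-1) + (-1) − (1) = 0
So the dimensions are [L].

L: 1, T: 0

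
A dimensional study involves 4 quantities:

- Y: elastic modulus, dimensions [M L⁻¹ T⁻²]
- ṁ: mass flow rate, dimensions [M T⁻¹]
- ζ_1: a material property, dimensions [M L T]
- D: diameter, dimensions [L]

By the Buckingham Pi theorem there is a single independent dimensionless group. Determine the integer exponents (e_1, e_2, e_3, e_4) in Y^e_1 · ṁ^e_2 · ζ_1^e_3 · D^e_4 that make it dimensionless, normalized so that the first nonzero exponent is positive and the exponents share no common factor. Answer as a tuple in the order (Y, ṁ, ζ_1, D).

(2, -3, 1, 1)

M: e_1·(1) + e_2·(1) + e_3·(1) + e_4·(0) = 0
L: e_1·(-1) + e_2·(0) + e_3·(1) + e_4·(1) = 0
T: e_1·(-2) + e_2·(-1) + e_3·(1) + e_4·(0) = 0
Solving this homogeneous linear system for the smallest-integer solution (first nonzero entry positive) gives (2, -3, 1, 1).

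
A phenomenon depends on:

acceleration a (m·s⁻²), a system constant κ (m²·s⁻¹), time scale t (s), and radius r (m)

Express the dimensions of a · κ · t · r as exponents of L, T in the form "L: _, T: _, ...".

Collect each base-dimension exponent across the product:
  L: (1) + (2) + (0) + (1) = 4
  T: (-2) + (-1) + (1) + (0) = -2
So the dimensions are [L⁴ T⁻²].

L: 4, T: -2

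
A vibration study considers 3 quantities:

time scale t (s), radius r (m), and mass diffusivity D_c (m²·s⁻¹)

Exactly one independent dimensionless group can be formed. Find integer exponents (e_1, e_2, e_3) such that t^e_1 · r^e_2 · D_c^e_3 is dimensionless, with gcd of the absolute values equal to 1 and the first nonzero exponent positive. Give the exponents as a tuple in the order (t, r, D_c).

(1, -2, 1)

L: e_1·(0) + e_2·(1) + e_3·(2) = 0
T: e_1·(1) + e_2·(0) + e_3·(-1) = 0
Solving this homogeneous linear system for the smallest-integer solution (first nonzero entry positive) gives (1, -2, 1).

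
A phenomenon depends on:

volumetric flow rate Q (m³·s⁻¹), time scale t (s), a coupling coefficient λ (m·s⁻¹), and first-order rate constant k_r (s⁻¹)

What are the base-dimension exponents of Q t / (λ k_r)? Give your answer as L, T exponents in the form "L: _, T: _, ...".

L: 2, T: 2

Collect each base-dimension exponent across the product:
  L: (3) + (0) − (1) − (0) = 2
  T: (-1) + (1) − (-1) − (-1) = 2
So the dimensions are [L² T²].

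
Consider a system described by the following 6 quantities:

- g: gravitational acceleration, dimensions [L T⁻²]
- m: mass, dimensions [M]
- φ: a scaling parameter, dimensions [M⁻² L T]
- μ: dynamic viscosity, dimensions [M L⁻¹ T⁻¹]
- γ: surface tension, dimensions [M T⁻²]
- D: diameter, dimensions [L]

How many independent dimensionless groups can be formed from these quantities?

There are 6 variables and 3 base dimensions (M, L, T).
The dimension matrix has rank 3.
Independent dimensionless groups: 6 − 3 = 3.

3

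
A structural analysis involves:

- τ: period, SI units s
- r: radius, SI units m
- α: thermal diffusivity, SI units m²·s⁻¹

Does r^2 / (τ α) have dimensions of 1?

yes

Sum the exponent of each base dimension across the product:
  M: −[τ]_M + 2·[r]_M − [α]_M = −(0) + 2·(0) − (0) = 0
  L: −[τ]_L + 2·[r]_L − [α]_L = −(0) + 2·(1) − (2) = 0
  T: −[τ]_T + 2·[r]_T − [α]_T = −(1) + 2·(0) − (-1) = 0
All base exponents vanish — dimensionless.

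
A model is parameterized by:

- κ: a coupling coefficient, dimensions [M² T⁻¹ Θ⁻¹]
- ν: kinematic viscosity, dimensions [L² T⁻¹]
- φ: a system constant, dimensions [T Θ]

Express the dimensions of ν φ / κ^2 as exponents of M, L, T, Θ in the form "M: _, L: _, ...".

Collect each base-dimension exponent across the product:
  M: −2·(2) + (0) + (0) = -4
  L: −2·(0) + (2) + (0) = 2
  T: −2·(-1) + (-1) + (1) = 2
  Θ: −2·(-1) + (0) + (1) = 3
So the dimensions are [M⁻⁴ L² T² Θ³].

M: -4, L: 2, T: 2, Θ: 3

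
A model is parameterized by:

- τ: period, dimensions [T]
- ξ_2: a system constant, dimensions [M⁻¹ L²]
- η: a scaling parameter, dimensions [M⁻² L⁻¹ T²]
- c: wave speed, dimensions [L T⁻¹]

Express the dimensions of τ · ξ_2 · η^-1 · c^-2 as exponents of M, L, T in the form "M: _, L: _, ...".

Collect each base-dimension exponent across the product:
  M: (0) + (-1) − (-2) − 2·(0) = 1
  L: (0) + (2) − (-1) − 2·(1) = 1
  T: (1) + (0) − (2) − 2·(-1) = 1
So the dimensions are [M L T].

M: 1, L: 1, T: 1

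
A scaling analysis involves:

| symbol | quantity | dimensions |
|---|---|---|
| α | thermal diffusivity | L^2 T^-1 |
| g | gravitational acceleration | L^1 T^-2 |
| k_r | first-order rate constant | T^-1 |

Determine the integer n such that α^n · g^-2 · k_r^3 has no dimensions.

1

Balance the L exponent: (2)·n from α, plus −2·(1) + 3·(0) = -2 from the rest, must sum to zero.
2n − 2 = 0, so n = 1.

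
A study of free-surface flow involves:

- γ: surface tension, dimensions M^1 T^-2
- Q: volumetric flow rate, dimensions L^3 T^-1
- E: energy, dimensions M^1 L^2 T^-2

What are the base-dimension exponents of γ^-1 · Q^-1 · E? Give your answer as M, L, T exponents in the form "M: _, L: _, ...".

M: 0, L: -1, T: 1

Collect each base-dimension exponent across the product:
  M: −(1) − (0) + (1) = 0
  L: −(0) − (3) + (2) = -1
  T: −(-2) − (-1) + (-2) = 1
So the dimensions are [L⁻¹ T].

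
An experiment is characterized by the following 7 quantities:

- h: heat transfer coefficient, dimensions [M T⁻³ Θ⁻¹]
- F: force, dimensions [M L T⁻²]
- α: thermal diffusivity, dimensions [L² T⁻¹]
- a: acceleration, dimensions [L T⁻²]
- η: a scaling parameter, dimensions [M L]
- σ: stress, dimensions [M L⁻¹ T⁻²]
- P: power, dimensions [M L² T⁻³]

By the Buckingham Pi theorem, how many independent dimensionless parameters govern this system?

There are 7 variables and 4 base dimensions (M, L, T, Θ).
The dimension matrix has rank 4.
Independent dimensionless groups: 7 − 4 = 3.

3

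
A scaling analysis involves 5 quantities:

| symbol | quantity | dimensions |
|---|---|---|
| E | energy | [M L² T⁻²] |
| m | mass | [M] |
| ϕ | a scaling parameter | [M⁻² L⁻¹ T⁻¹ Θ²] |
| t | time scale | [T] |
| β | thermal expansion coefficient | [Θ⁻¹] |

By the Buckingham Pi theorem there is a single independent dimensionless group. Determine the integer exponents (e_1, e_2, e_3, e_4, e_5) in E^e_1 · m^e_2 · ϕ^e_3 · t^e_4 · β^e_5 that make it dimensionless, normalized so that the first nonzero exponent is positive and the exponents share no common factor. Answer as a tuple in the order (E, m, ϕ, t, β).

M: e_1·(1) + e_2·(1) + e_3·(-2) + e_4·(0) + e_5·(0) = 0
L: e_1·(2) + e_2·(0) + e_3·(-1) + e_4·(0) + e_5·(0) = 0
T: e_1·(-2) + e_2·(0) + e_3·(-1) + e_4·(1) + e_5·(0) = 0
Θ: e_1·(0) + e_2·(0) + e_3·(2) + e_4·(0) + e_5·(-1) = 0
Solving this homogeneous linear system for the smallest-integer solution (first nonzero entry positive) gives (1, 3, 2, 4, 4).

(1, 3, 2, 4, 4)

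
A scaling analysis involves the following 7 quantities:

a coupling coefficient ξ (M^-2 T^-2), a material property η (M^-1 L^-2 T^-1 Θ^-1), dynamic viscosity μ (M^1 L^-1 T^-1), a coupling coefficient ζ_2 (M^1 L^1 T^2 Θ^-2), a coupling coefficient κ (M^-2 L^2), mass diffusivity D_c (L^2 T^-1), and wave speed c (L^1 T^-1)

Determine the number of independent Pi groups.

There are 7 variables and 4 base dimensions (M, L, T, Θ).
The dimension matrix has rank 4.
Independent dimensionless groups: 7 − 4 = 3.

3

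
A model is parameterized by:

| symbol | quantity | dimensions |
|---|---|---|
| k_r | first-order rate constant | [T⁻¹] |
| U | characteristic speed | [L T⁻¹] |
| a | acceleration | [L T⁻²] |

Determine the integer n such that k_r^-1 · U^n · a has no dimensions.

-1

Balance the L exponent: (1)·n from U, plus −(0) + (1) = 1 from the rest, must sum to zero.
n + 1 = 0, so n = -1.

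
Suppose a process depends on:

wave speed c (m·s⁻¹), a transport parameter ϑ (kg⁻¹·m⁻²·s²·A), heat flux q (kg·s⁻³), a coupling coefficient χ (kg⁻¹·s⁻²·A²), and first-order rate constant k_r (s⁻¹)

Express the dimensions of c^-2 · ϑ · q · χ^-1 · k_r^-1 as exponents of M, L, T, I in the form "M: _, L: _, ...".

M: 1, L: -4, T: 4, I: -1

Collect each base-dimension exponent across the product:
  M: −2·(0) + (-1) + (1) − (-1) − (0) = 1
  L: −2·(1) + (-2) + (0) − (0) − (0) = -4
  T: −2·(-1) + (2) + (-3) − (-2) − (-1) = 4
  I: −2·(0) + (1) + (0) − (2) − (0) = -1
So the dimensions are [M L⁻⁴ T⁴ I⁻¹].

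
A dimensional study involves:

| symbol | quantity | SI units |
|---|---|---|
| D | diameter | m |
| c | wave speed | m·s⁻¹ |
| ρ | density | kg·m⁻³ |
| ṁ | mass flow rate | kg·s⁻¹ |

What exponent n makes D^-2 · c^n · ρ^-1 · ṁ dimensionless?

-1

Balance the L exponent: (1)·n from c, plus −2·(1) − (-3) + (0) = 1 from the rest, must sum to zero.
n + 1 = 0, so n = -1.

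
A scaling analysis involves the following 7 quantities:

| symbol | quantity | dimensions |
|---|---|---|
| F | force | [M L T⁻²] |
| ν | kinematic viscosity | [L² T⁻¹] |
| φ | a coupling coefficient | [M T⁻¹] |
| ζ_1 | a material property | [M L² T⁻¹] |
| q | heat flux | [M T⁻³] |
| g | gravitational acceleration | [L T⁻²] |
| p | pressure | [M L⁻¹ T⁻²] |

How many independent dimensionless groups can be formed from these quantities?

There are 7 variables and 3 base dimensions (M, L, T).
The dimension matrix has rank 3.
Independent dimensionless groups: 7 − 3 = 4.

4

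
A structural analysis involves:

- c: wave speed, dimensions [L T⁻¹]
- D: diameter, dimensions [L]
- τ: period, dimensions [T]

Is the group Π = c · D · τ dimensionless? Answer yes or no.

Sum the exponent of each base dimension across the product:
  L: [c]_L + [D]_L + [τ]_L = (1) + (1) + (0) = 2
  T: [c]_T + [D]_T + [τ]_T = (-1) + (0) + (1) = 0
Net dimensions [L²] ≠ [1] — not dimensionless.

no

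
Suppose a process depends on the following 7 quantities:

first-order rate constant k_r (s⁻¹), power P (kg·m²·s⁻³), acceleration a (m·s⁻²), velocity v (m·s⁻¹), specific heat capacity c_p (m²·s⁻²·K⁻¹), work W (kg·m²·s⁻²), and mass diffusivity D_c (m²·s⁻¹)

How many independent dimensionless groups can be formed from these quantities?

There are 7 variables and 4 base dimensions (M, L, T, Θ).
The dimension matrix has rank 4.
Independent dimensionless groups: 7 − 4 = 3.

3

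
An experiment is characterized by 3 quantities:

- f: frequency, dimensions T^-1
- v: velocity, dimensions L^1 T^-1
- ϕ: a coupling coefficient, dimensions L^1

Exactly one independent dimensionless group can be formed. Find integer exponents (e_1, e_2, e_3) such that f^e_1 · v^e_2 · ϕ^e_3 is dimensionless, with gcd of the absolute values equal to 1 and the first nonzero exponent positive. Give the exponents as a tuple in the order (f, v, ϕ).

L: e_1·(0) + e_2·(1) + e_3·(1) = 0
T: e_1·(-1) + e_2·(-1) + e_3·(0) = 0
Solving this homogeneous linear system for the smallest-integer solution (first nonzero entry positive) gives (1, -1, 1).

(1, -1, 1)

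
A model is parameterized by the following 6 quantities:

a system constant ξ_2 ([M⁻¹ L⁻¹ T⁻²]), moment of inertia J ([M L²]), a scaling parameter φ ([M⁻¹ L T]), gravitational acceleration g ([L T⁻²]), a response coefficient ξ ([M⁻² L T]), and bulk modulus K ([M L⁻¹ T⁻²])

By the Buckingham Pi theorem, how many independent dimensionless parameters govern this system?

3

There are 6 variables and 3 base dimensions (M, L, T).
The dimension matrix has rank 3.
Independent dimensionless groups: 6 − 3 = 3.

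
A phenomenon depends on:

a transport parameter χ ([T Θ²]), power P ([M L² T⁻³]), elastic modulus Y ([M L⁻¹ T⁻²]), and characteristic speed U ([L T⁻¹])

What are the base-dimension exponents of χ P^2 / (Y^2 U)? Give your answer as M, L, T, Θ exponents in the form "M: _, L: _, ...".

Collect each base-dimension exponent across the product:
  M: (0) + 2·(1) − 2·(1) − (0) = 0
  L: (0) + 2·(2) − 2·(-1) − (1) = 5
  T: (1) + 2·(-3) − 2·(-2) − (-1) = 0
  Θ: (2) + 2·(0) − 2·(0) − (0) = 2
So the dimensions are [L⁵ Θ²].

M: 0, L: 5, T: 0, Θ: 2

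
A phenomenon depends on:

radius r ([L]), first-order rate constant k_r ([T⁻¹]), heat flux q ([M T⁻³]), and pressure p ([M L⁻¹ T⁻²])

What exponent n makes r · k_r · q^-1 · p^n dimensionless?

Balance the M exponent: (1)·n from p, plus (0) + (0) − (1) = -1 from the rest, must sum to zero.
n − 1 = 0, so n = 1.

1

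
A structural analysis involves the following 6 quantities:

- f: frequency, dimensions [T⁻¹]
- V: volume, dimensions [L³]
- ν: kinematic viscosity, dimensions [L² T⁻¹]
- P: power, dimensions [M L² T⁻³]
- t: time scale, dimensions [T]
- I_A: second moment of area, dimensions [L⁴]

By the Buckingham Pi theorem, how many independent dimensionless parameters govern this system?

There are 6 variables and 3 base dimensions (M, L, T).
The dimension matrix has rank 3.
Independent dimensionless groups: 6 − 3 = 3.

3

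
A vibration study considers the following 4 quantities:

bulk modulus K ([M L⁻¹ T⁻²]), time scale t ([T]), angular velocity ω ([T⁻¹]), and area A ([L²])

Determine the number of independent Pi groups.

There are 4 variables and 3 base dimensions (M, L, T).
The dimension matrix has rank 3.
Independent dimensionless groups: 4 − 3 = 1.

1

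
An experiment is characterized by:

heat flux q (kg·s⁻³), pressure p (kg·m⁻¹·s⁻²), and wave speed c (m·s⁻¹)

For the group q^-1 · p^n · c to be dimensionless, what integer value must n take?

Balance the M exponent: (1)·n from p, plus −(1) + (0) = -1 from the rest, must sum to zero.
n − 1 = 0, so n = 1.

1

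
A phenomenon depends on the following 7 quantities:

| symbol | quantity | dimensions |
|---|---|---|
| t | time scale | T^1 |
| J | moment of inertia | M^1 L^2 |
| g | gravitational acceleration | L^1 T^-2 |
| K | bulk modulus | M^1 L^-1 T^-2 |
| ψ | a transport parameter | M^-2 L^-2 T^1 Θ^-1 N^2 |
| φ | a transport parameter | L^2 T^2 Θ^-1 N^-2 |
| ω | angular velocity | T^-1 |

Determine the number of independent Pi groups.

2

There are 7 variables and 5 base dimensions (M, L, T, Θ, N).
The dimension matrix has rank 5.
Independent dimensionless groups: 7 − 5 = 2.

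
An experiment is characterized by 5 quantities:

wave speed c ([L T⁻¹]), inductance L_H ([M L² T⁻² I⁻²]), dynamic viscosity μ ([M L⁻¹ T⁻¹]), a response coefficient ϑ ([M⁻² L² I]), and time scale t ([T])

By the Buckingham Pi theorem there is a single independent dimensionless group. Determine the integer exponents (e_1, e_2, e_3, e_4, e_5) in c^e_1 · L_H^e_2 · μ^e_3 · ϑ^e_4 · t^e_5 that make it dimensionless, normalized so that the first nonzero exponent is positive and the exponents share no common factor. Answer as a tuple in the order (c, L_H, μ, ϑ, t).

M: e_1·(0) + e_2·(1) + e_3·(1) + e_4·(-2) + e_5·(0) = 0
L: e_1·(1) + e_2·(2) + e_3·(-1) + e_4·(2) + e_5·(0) = 0
T: e_1·(-1) + e_2·(-2) + e_3·(-1) + e_4·(0) + e_5·(1) = 0
I: e_1·(0) + e_2·(-2) + e_3·(0) + e_4·(1) + e_5·(0) = 0
Solving this homogeneous linear system for the smallest-integer solution (first nonzero entry positive) gives (3, -1, -3, -2, -2).

(3, -1, -3, -2, -2)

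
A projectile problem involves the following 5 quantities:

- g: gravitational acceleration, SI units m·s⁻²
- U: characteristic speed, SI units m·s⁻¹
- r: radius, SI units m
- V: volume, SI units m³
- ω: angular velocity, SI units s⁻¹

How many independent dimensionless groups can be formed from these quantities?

There are 5 variables and 2 base dimensions (L, T).
The dimension matrix has rank 2.
Independent dimensionless groups: 5 − 2 = 3.

3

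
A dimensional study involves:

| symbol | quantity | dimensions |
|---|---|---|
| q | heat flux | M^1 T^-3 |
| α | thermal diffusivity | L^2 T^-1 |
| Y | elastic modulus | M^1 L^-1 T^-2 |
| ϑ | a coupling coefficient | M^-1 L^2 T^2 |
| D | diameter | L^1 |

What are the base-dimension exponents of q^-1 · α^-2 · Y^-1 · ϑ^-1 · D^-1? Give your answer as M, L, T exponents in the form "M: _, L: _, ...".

M: -1, L: -6, T: 5

Collect each base-dimension exponent across the product:
  M: −(1) − 2·(0) − (1) − (-1) − (0) = -1
  L: −(0) − 2·(2) − (-1) − (2) − (1) = -6
  T: −(-3) − 2·(-1) − (-2) − (2) − (0) = 5
So the dimensions are [M⁻¹ L⁻⁶ T⁵].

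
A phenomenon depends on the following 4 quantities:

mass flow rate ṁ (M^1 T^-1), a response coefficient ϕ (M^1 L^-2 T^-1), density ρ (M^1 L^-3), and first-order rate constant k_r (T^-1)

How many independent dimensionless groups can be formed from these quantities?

1

There are 4 variables and 3 base dimensions (M, L, T).
The dimension matrix has rank 3.
Independent dimensionless groups: 4 − 3 = 1.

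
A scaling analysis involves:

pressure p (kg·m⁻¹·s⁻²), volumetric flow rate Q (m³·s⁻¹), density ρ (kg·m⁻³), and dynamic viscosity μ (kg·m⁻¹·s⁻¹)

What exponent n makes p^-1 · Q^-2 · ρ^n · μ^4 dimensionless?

-3

Balance the M exponent: (1)·n from ρ, plus −(1) − 2·(0) + 4·(1) = 3 from the rest, must sum to zero.
n + 3 = 0, so n = -3.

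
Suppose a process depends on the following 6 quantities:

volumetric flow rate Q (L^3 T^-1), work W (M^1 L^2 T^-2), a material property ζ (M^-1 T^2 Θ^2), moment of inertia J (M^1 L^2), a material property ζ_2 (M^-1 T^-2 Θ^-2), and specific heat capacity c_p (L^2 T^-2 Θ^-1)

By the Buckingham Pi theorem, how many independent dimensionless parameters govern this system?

There are 6 variables and 4 base dimensions (M, L, T, Θ).
The dimension matrix has rank 4.
Independent dimensionless groups: 6 − 4 = 2.

2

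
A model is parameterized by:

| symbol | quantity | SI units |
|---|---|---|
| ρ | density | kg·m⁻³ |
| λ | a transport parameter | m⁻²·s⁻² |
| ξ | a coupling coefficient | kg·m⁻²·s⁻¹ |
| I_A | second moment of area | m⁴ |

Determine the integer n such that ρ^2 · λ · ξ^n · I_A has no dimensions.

-2

Balance the M exponent: (1)·n from ξ, plus 2·(1) + (0) + (0) = 2 from the rest, must sum to zero.
n + 2 = 0, so n = -2.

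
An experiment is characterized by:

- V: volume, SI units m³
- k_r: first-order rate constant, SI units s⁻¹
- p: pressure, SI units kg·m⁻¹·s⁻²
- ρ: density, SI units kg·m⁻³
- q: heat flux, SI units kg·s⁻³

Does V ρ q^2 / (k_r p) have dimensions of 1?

Sum the exponent of each base dimension across the product:
  M: [V]_M − [k_r]_M − [p]_M + [ρ]_M + 2·[q]_M = (0) − (0) − (1) + (1) + 2·(1) = 2
  L: [V]_L − [k_r]_L − [p]_L + [ρ]_L + 2·[q]_L = (3) − (0) − (-1) + (-3) + 2·(0) = 1
  T: [V]_T − [k_r]_T − [p]_T + [ρ]_T + 2·[q]_T = (0) − (-1) − (-2) + (0) + 2·(-3) = -3
Net dimensions [M² L T⁻³] ≠ [1] — not dimensionless.

no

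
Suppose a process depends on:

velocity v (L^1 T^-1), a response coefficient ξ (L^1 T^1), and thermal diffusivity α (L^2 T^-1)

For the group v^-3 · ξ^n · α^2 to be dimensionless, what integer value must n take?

Balance the L exponent: (1)·n from ξ, plus −3·(1) + 2·(2) = 1 from the rest, must sum to zero.
n + 1 = 0, so n = -1.

-1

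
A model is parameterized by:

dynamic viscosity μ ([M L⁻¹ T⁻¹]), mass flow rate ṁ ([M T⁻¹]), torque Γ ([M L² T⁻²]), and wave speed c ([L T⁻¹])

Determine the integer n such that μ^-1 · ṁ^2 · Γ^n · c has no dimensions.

-1

Balance the M exponent: (1)·n from Γ, plus −(1) + 2·(1) + (0) = 1 from the rest, must sum to zero.
n + 1 = 0, so n = -1.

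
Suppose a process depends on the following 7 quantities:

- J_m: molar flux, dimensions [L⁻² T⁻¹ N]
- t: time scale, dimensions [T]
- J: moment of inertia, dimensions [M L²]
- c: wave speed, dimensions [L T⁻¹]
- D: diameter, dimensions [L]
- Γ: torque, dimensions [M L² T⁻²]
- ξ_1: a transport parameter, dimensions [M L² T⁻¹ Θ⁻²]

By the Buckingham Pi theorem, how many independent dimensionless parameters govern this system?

There are 7 variables and 5 base dimensions (M, L, T, Θ, N).
The dimension matrix has rank 5.
Independent dimensionless groups: 7 − 5 = 2.

2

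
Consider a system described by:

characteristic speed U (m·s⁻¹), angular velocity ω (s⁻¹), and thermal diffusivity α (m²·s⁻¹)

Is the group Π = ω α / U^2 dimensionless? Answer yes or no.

yes

Sum the exponent of each base dimension across the product:
  M: −2·[U]_M + [ω]_M + [α]_M = −2·(0) + (0) + (0) = 0
  L: −2·[U]_L + [ω]_L + [α]_L = −2·(1) + (0) + (2) = 0
  T: −2·[U]_T + [ω]_T + [α]_T = −2·(-1) + (-1) + (-1) = 0
  N: −2·[U]_N + [ω]_N + [α]_N = −2·(0) + (0) + (0) = 0
All base exponents vanish — dimensionless.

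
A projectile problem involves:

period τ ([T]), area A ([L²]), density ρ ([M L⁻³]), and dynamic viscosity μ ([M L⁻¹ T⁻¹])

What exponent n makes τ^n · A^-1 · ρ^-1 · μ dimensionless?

1

Balance the T exponent: (1)·n from τ, plus −(0) − (0) + (-1) = -1 from the rest, must sum to zero.
n − 1 = 0, so n = 1.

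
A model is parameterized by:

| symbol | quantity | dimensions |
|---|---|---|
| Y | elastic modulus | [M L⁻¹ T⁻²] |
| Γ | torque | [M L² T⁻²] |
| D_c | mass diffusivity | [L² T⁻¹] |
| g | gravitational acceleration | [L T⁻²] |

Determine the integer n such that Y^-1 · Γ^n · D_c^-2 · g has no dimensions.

1

Balance the M exponent: (1)·n from Γ, plus −(1) − 2·(0) + (0) = -1 from the rest, must sum to zero.
n − 1 = 0, so n = 1.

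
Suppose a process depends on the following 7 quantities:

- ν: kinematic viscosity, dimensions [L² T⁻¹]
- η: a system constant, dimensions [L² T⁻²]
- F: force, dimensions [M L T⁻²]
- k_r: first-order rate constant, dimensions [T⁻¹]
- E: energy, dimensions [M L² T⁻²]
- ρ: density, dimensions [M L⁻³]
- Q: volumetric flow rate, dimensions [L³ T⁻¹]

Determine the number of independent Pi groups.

4

There are 7 variables and 3 base dimensions (M, L, T).
The dimension matrix has rank 3.
Independent dimensionless groups: 7 − 3 = 4.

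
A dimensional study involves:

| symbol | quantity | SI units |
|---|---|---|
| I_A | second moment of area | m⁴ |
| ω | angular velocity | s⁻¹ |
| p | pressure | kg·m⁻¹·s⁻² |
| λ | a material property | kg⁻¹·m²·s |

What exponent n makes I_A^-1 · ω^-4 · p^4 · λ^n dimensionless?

4

Balance the M exponent: (-1)·n from λ, plus −(0) − 4·(0) + 4·(1) = 4 from the rest, must sum to zero.
−n + 4 = 0, so n = 4.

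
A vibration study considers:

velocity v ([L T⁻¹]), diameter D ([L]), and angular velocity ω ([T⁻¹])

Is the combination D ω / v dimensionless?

Sum the exponent of each base dimension across the product:
  M: −[v]_M + [D]_M + [ω]_M = −(0) + (0) + (0) = 0
  L: −[v]_L + [D]_L + [ω]_L = −(1) + (1) + (0) = 0
  T: −[v]_T + [D]_T + [ω]_T = −(-1) + (0) + (-1) = 0
All base exponents vanish — dimensionless.

yes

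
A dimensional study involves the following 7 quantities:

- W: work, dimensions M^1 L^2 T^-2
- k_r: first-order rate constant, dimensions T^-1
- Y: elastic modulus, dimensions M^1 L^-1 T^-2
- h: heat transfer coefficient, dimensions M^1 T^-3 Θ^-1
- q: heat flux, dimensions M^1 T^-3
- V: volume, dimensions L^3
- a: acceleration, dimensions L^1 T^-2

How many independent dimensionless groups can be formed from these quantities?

3

There are 7 variables and 4 base dimensions (M, L, T, Θ).
The dimension matrix has rank 4.
Independent dimensionless groups: 7 − 4 = 3.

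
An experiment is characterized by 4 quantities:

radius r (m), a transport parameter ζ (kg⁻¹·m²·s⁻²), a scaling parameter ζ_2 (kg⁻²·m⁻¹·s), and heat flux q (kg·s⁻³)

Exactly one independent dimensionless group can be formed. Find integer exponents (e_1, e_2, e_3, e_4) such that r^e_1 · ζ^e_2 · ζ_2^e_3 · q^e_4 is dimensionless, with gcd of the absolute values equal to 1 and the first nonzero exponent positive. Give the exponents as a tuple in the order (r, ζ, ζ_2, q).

(3, -1, 1, 1)

M: e_1·(0) + e_2·(-1) + e_3·(-2) + e_4·(1) = 0
L: e_1·(1) + e_2·(2) + e_3·(-1) + e_4·(0) = 0
T: e_1·(0) + e_2·(-2) + e_3·(1) + e_4·(-3) = 0
Solving this homogeneous linear system for the smallest-integer solution (first nonzero entry positive) gives (3, -1, 1, 1).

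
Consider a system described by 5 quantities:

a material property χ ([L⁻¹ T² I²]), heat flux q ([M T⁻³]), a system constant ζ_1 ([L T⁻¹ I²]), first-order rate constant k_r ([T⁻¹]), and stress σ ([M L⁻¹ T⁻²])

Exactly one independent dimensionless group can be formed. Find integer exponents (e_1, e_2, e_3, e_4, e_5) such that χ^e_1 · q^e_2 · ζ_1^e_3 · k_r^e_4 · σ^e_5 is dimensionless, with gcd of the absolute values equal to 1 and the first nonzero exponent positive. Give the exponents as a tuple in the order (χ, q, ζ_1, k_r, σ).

M: e_1·(0) + e_2·(1) + e_3·(0) + e_4·(0) + e_5·(1) = 0
L: e_1·(-1) + e_2·(0) + e_3·(1) + e_4·(0) + e_5·(-1) = 0
T: e_1·(2) + e_2·(-3) + e_3·(-1) + e_4·(-1) + e_5·(-2) = 0
I: e_1·(2) + e_2·(0) + e_3·(2) + e_4·(0) + e_5·(0) = 0
Solving this homogeneous linear system for the smallest-integer solution (first nonzero entry positive) gives (1, 2, -1, 1, -2).

(1, 2, -1, 1, -2)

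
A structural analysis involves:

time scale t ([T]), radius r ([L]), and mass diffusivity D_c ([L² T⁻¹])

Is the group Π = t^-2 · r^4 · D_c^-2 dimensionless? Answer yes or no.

Sum the exponent of each base dimension across the product:
  L: −2·[t]_L + 4·[r]_L − 2·[D_c]_L = −2·(0) + 4·(1) − 2·(2) = 0
  T: −2·[t]_T + 4·[r]_T − 2·[D_c]_T = −2·(1) + 4·(0) − 2·(-1) = 0
All base exponents vanish — dimensionless.

yes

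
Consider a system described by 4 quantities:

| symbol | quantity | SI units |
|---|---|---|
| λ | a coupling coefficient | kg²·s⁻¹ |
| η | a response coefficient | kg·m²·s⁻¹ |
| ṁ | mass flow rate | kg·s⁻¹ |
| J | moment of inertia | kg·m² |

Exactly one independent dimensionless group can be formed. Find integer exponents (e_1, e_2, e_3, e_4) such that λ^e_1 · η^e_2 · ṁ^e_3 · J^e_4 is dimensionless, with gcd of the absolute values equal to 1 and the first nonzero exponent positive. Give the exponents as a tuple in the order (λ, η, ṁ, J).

(1, 1, -2, -1)

M: e_1·(2) + e_2·(1) + e_3·(1) + e_4·(1) = 0
L: e_1·(0) + e_2·(2) + e_3·(0) + e_4·(2) = 0
T: e_1·(-1) + e_2·(-1) + e_3·(-1) + e_4·(0) = 0
Solving this homogeneous linear system for the smallest-integer solution (first nonzero entry positive) gives (1, 1, -2, -1).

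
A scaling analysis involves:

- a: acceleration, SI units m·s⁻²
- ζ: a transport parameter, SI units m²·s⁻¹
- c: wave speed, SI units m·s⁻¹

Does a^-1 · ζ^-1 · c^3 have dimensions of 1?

Sum the exponent of each base dimension across the product:
  M: −[a]_M − [ζ]_M + 3·[c]_M = −(0) − (0) + 3·(0) = 0
  L: −[a]_L − [ζ]_L + 3·[c]_L = −(1) − (2) + 3·(1) = 0
  T: −[a]_T − [ζ]_T + 3·[c]_T = −(-2) − (-1) + 3·(-1) = 0
All base exponents vanish — dimensionless.

yes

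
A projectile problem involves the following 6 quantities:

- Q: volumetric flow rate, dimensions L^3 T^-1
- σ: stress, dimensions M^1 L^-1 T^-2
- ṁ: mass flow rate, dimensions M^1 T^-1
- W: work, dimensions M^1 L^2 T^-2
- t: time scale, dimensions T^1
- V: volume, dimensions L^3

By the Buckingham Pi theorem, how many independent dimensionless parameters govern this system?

There are 6 variables and 3 base dimensions (M, L, T).
The dimension matrix has rank 3.
Independent dimensionless groups: 6 − 3 = 3.

3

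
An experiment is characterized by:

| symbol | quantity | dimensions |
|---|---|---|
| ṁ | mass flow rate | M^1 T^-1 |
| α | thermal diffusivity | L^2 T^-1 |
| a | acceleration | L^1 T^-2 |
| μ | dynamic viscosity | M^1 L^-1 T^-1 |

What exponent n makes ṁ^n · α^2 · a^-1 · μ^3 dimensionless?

Balance the M exponent: (1)·n from ṁ, plus 2·(0) − (0) + 3·(1) = 3 from the rest, must sum to zero.
n + 3 = 0, so n = -3.

-3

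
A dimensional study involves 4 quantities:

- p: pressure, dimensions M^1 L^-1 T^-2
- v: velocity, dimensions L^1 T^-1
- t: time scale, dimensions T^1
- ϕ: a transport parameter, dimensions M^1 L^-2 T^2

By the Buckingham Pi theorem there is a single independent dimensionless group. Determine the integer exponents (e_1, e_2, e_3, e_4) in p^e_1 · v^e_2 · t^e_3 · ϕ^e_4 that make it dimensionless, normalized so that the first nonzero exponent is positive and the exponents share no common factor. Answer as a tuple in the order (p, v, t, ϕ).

M: e_1·(1) + e_2·(0) + e_3·(0) + e_4·(1) = 0
L: e_1·(-1) + e_2·(1) + e_3·(0) + e_4·(-2) = 0
T: e_1·(-2) + e_2·(-1) + e_3·(1) + e_4·(2) = 0
Solving this homogeneous linear system for the smallest-integer solution (first nonzero entry positive) gives (1, -1, 3, -1).

(1, -1, 3, -1)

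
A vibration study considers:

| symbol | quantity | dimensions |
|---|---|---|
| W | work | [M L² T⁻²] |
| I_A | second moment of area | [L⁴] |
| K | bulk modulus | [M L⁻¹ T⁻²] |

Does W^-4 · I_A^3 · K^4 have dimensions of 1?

Sum the exponent of each base dimension across the product:
  M: −4·[W]_M + 3·[I_A]_M + 4·[K]_M = −4·(1) + 3·(0) + 4·(1) = 0
  L: −4·[W]_L + 3·[I_A]_L + 4·[K]_L = −4·(2) + 3·(4) + 4·(-1) = 0
  T: −4·[W]_T + 3·[I_A]_T + 4·[K]_T = −4·(-2) + 3·(0) + 4·(-2) = 0
All base exponents vanish — dimensionless.

yes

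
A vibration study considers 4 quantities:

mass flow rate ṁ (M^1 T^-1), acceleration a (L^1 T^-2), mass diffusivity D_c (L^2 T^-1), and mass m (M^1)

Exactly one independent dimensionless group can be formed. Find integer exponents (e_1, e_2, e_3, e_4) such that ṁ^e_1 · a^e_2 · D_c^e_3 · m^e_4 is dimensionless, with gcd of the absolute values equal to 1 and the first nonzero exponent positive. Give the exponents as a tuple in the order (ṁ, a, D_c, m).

(3, -2, 1, -3)

M: e_1·(1) + e_2·(0) + e_3·(0) + e_4·(1) = 0
L: e_1·(0) + e_2·(1) + e_3·(2) + e_4·(0) = 0
T: e_1·(-1) + e_2·(-2) + e_3·(-1) + e_4·(0) = 0
Solving this homogeneous linear system for the smallest-integer solution (first nonzero entry positive) gives (3, -2, 1, -3).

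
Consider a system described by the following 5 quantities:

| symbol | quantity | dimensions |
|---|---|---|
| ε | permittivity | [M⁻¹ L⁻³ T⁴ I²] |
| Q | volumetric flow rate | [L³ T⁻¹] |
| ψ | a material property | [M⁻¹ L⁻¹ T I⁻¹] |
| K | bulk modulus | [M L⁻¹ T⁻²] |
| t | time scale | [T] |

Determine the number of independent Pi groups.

There are 5 variables and 4 base dimensions (M, L, T, I).
The dimension matrix has rank 4.
Independent dimensionless groups: 5 − 4 = 1.

1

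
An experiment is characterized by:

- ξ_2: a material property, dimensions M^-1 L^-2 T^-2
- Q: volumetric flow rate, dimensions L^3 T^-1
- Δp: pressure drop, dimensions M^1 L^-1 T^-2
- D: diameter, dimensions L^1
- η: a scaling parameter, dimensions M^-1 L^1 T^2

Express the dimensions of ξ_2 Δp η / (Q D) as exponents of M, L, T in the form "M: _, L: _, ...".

M: -1, L: -6, T: -1

Collect each base-dimension exponent across the product:
  M: (-1) − (0) + (1) − (0) + (-1) = -1
  L: (-2) − (3) + (-1) − (1) + (1) = -6
  T: (-2) − (-1) + (-2) − (0) + (2) = -1
So the dimensions are [M⁻¹ L⁻⁶ T⁻¹].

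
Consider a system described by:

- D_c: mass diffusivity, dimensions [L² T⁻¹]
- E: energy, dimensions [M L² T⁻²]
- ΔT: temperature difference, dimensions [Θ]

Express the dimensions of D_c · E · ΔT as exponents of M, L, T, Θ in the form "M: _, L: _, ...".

Collect each base-dimension exponent across the product:
  M: (0) + (1) + (0) = 1
  L: (2) + (2) + (0) = 4
  T: (-1) + (-2) + (0) = -3
  Θ: (0) + (0) + (1) = 1
So the dimensions are [M L⁴ T⁻³ Θ].

M: 1, L: 4, T: -3, Θ: 1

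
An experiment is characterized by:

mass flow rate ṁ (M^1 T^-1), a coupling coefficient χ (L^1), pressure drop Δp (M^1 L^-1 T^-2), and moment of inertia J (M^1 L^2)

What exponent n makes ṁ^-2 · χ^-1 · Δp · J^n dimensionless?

1

Balance the M exponent: (1)·n from J, plus −2·(1) − (0) + (1) = -1 from the rest, must sum to zero.
n − 1 = 0, so n = 1.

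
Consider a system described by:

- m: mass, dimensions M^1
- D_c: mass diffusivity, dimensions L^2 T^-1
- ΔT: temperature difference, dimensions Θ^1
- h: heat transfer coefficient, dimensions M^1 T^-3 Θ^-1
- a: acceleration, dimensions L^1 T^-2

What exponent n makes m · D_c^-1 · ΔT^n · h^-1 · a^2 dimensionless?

-1

Balance the Θ exponent: (1)·n from ΔT, plus (0) − (0) − (-1) + 2·(0) = 1 from the rest, must sum to zero.
n + 1 = 0, so n = -1.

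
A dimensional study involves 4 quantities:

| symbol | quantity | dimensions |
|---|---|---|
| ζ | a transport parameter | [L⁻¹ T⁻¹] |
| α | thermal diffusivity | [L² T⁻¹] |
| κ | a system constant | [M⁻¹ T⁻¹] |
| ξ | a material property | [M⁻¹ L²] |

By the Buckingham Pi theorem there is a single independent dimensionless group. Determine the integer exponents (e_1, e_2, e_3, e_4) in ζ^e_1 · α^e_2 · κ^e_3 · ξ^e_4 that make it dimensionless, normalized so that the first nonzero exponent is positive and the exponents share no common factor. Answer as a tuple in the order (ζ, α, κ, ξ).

M: e_1·(0) + e_2·(0) + e_3·(-1) + e_4·(-1) = 0
L: e_1·(-1) + e_2·(2) + e_3·(0) + e_4·(2) = 0
T: e_1·(-1) + e_2·(-1) + e_3·(-1) + e_4·(0) = 0
Solving this homogeneous linear system for the smallest-integer solution (first nonzero entry positive) gives (4, -1, -3, 3).

(4, -1, -3, 3)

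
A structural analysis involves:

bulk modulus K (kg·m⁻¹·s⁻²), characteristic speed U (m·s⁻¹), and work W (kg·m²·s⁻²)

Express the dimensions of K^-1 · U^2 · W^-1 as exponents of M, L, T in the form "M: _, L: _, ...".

M: -2, L: 1, T: 2

Collect each base-dimension exponent across the product:
  M: −(1) + 2·(0) − (1) = -2
  L: −(-1) + 2·(1) − (2) = 1
  T: −(-2) + 2·(-1) − (-2) = 2
So the dimensions are [M⁻² L T²].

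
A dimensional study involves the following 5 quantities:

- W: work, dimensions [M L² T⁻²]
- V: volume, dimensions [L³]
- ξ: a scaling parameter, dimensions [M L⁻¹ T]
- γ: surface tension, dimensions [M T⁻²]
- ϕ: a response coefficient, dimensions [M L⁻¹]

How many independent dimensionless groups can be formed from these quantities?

2

There are 5 variables and 3 base dimensions (M, L, T).
The dimension matrix has rank 3.
Independent dimensionless groups: 5 − 3 = 2.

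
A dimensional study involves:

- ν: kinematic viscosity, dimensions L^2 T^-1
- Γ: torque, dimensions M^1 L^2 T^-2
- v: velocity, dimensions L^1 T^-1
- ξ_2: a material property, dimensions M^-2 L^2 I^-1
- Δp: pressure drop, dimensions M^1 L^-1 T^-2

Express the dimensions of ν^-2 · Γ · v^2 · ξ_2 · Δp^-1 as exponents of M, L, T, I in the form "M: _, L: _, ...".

M: -2, L: 3, T: 0, I: -1

Collect each base-dimension exponent across the product:
  M: −2·(0) + (1) + 2·(0) + (-2) − (1) = -2
  L: −2·(2) + (2) + 2·(1) + (2) − (-1) = 3
  T: −2·(-1) + (-2) + 2·(-1) + (0) − (-2) = 0
  I: −2·(0) + (0) + 2·(0) + (-1) − (0) = -1
So the dimensions are [M⁻² L³ I⁻¹].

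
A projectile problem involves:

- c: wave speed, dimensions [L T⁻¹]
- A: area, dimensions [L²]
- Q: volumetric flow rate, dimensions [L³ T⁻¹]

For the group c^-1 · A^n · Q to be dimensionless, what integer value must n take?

-1

Balance the L exponent: (2)·n from A, plus −(1) + (3) = 2 from the rest, must sum to zero.
2n + 2 = 0, so n = -1.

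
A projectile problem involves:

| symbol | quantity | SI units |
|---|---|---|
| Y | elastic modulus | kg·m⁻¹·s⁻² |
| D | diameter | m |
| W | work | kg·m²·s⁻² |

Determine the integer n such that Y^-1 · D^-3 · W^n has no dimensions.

1

Balance the M exponent: (1)·n from W, plus −(1) − 3·(0) = -1 from the rest, must sum to zero.
n − 1 = 0, so n = 1.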